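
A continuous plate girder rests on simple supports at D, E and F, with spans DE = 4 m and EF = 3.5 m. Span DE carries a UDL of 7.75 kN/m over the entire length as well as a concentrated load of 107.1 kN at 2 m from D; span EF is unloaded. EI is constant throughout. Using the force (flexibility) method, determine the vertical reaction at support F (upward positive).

Release continuity at E by inserting a hinge; the redundant is the internal moment M_E. The primary structure is two simply-supported spans DE and EF.
Rotations at E on the released spans (each span's end-slope, ×1/EI):
  span DE: UDL 7.75: wL³/(24EI) = 20.67/EI
  span DE: point load 107.1 at a = 2: Pab(L + a)/(6LEI) = 107.1/EI
  relative rotation θ_0 = (127.8 + 0)/EI = 127.8/EI
A unit hogging moment at E produces rotation L₁/(3EI) + L₂/(3EI) = 2.5/EI.
Slope continuity at E: θ_0 = M_E·2.5/EI, so M_E = 127.8/2.5 = 51.11 kN·m (hogging).
Span EF, ΣM about F: R_E^{EF}·3.5 = 0 + 51.11, so R_E^{EF} = 14.6 kN and R_F = 0 − 14.6 = -14.6 kN.

R_F = -14.6 kN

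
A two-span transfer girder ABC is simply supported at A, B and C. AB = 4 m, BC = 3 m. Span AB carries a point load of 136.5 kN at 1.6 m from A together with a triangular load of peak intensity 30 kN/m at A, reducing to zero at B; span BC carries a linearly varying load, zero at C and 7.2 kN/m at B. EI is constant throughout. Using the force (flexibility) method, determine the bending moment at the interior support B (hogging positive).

M_B = 70.27 kN·m

Insert a hinge at B; M_B is the redundant, and each span becomes simply supported.
Rotations at B on the released spans (each span's end-slope, ×1/EI):
  span AB: point load 136.5 at a = 1.6: Pab(L + a)/(6LEI) = 122.3/EI
  span AB: triangular load, peak 30: 7w₀L³/(360EI) = 37.33/EI
  span BC: triangular load, peak 7.2: w₀L³/(45EI) = 4.32/EI
  relative rotation θ_0 = (159.6 + 4.32)/EI = 164/EI
A unit hogging moment at B produces rotation L₁/(3EI) + L₂/(3EI) = 2.333/EI.
Slope continuity at B: θ_0 = M_B·2.333/EI, so M_B = 164/2.333 = 70.27 kN·m (hogging).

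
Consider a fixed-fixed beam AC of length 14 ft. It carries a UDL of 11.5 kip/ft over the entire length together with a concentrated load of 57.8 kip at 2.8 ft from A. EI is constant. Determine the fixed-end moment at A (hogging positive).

Release both end moments; the primary structure is a simply-supported span AC with redundants M_A and M_C.
Simple-span end rotations at A and C under the given loads:
  at A: UDL 11.5: wL³/(24EI) = 1315/EI
  at C: UDL 11.5: wL³/(24EI) = 1315/EI
  at A: point load 57.8 at a = 2.8: Pab(L + b)/(6LEI) = 543.8/EI
  at C: point load 57.8 at a = 2.8: Pab(L + a)/(6LEI) = 362.5/EI
  θ_A0 = 1859/EI,  θ_C0 = 1677/EI
Flexibility coefficients: a unit moment at one end gives L/(3EI) there and L/(6EI) at the far end, so f₁₁ = f₂₂ = 4.667/EI and f₁₂ = f₂₁ = 2.333/EI.
Compatibility — zero rotation at each built-in end:
  4.667 M_A + 2.333 M_C = 1859
  2.333 M_A + 4.667 M_C = 1677
Solving the pair gives M_A = 291.4 kip·ft and M_C = 213.7 kip·ft (hogging).

M_A = 291.4 kip·ft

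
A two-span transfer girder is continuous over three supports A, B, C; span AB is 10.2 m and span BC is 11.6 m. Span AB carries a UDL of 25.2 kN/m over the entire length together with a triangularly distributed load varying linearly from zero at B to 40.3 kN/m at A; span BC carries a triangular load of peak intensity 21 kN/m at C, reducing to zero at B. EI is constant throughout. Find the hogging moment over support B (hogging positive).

M_B = 355.5 kN·m

Take M_B as the redundant. Released structure: two simple spans AB and BC with a hinge at B.
Discontinuity in slope at B on the released structure — sum the simple-span end rotations:
  span AB: UDL 25.2: wL³/(24EI) = 1114/EI
  span AB: triangular load, peak 40.3: 7w₀L³/(360EI) = 831.6/EI
  span BC: triangular load, peak 21: 7w₀L³/(360EI) = 637.4/EI
  relative rotation θ_0 = (1946 + 637.4)/EI = 2583/EI
A unit hogging moment at B produces rotation L₁/(3EI) + L₂/(3EI) = 7.267/EI.
Slope continuity at B: θ_0 = M_B·7.267/EI, so M_B = 2583/7.267 = 355.5 kN·m (hogging).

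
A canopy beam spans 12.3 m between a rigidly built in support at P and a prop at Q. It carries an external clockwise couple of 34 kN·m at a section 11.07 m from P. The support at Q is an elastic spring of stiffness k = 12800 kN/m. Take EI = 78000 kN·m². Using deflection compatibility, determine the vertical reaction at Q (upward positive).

Choose R_Q as the redundant. The primary structure is the cantilever fixed at P.
Free-end deflection of the primary structure under the applied loading (downward +):
  clockwise couple 34 at a = 11.07: M₀a(2L − a)/(2EI) = 2546/EI
Flexibility coefficient — unit upward force at Q: δ_{QQ} = L³/(3EI) = 620.3/EI.
With EI = 78000 kN·m²: δ_0 = 0.032644 m and δ_{QQ} = 0.007952 m/kN.
Compatibility — the spring shortens by R_Q/k under the reaction it provides: δ_0 − R_Q·δ_{QQ} = R_Q/k. With 1/k = 0.000078 m/kN, R_Q = δ_0 / (δ_{QQ} + 1/k) = 0.032644 / (0.007952 + 0.000078) = 4.065 kN.

R_Q = 4.065 kN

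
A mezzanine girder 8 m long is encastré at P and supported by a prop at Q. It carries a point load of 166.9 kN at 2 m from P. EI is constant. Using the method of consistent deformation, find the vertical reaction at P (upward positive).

R_P = 152.6 kN

Take the reaction at Q as the redundant and release it; the primary structure is a cantilever fixed at P.
Free-end deflection of the primary structure under the applied loading (downward +):
  point load 166.9 at a = 2: Pa²(3L − a)/(6EI) = 2448/EI
Tip deflection under a unit load at Q: L³/(3EI) = 170.7/EI.
Compatibility at Q: δ_0 − R_Q·δ_{QQ} = 0, so R_Q = 2448/170.7 = 14.34 kN.
Vertical equilibrium: R_P = ΣP − R_Q = 166.9 − 14.34 = 152.6 kN.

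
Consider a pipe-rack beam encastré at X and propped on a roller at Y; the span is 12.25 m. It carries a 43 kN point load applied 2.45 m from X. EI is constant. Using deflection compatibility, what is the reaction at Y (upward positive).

Release the roller at Y. Primary structure: cantilever fixed at X.
Primary-structure tip deflection at Y by superposition:
  point load 43 at a = 2.45: Pa²(3L − a)/(6EI) = 1476/EI
Flexibility coefficient — unit upward force at Y: δ_{YY} = L³/(3EI) = 612.8/EI.
Compatibility at Y: δ_0 − R_Y·δ_{YY} = 0, so R_Y = 1476/612.8 = 2.408 kN.

R_Y = 2.408 kN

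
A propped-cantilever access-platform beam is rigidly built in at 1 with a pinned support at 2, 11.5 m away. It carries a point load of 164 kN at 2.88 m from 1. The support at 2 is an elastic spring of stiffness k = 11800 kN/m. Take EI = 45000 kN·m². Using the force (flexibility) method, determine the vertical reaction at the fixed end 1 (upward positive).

R_1 = 150 kN

Choose R_2 as the redundant. The primary structure is the cantilever fixed at 1.
Free-end deflection of the primary structure under the applied loading (downward +):
  point load 164 at a = 2.88: Pa²(3L − a)/(6EI) = 7169/EI
Tip deflection under a unit load at 2: L³/(3EI) = 507/EI.
With EI = 45000 kN·m²: δ_0 = 0.1593 m and δ_{22} = 0.011266 m/kN.
Compatibility — the spring shortens by R_2/k under the reaction it provides: δ_0 − R_2·δ_{22} = R_2/k. With 1/k = 0.000085 m/kN, R_2 = δ_0 / (δ_{22} + 1/k) = 0.1593 / (0.011266 + 0.000085) = 14.04 kN.
Vertical equilibrium: R_1 = ΣP − R_2 = 164 − 14.04 = 150 kN.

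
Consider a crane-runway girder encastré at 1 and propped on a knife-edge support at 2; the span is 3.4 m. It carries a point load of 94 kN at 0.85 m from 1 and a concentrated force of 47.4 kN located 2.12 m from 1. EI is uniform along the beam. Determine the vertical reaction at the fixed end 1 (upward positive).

Take the reaction at 2 as the redundant and release it; the primary structure is a cantilever fixed at 1.
Deflection at 2 on the released cantilever, summing each load's contribution:
  point load 94 at a = 0.85: Pa²(3L − a)/(6EI) = 105.8/EI
  point load 47.4 at a = 2.12: Pa²(3L − a)/(6EI) = 286.9/EI
  δ_0 = 392.7/EI
Tip deflection under a unit load at 2: L³/(3EI) = 13.1/EI.
Compatibility at 2: δ_0 − R_2·δ_{22} = 0, so R_2 = 392.7/13.1 = 29.98 kN.
Vertical equilibrium: R_1 = ΣP − R_2 = 141.4 − 29.98 = 111.4 kN.

R_1 = 111.4 kN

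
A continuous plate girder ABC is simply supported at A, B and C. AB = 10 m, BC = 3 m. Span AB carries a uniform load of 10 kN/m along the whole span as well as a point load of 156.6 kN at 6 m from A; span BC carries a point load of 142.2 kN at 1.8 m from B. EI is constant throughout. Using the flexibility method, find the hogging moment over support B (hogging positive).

M_B = 344 kN·m

Take M_B as the redundant. Released structure: two simple spans AB and BC with a hinge at B.
Rotations at B on the released spans (each span's end-slope, ×1/EI):
  span AB: UDL 10: wL³/(24EI) = 416.7/EI
  span AB: point load 156.6 at a = 6: Pab(L + a)/(6LEI) = 1002/EI
  span BC: point load 142.2 at a = 1.8: Pab(L + b)/(6LEI) = 71.67/EI
  relative rotation θ_0 = (1419 + 71.67)/EI = 1491/EI
A unit hogging moment at B produces rotation L₁/(3EI) + L₂/(3EI) = 4.333/EI.
Compatibility: M_B·(L₁+L₂)/(3EI) = θ_0, giving M_B = 344 kN·m (hogging).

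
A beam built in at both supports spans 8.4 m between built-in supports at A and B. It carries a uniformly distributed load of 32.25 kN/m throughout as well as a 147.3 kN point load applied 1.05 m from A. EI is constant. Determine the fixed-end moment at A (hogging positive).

M_A = 308 kN·m

Release both end moments; the primary structure is a simply-supported span AB with redundants M_A and M_B.
On the primary (simply-supported) span, the end slopes from the loading are:
  at A: UDL 32.25: wL³/(24EI) = 796.4/EI
  at B: UDL 32.25: wL³/(24EI) = 796.4/EI
  at A: point load 147.3 at a = 1.05: Pab(L + b)/(6LEI) = 355.2/EI
  at B: point load 147.3 at a = 1.05: Pab(L + a)/(6LEI) = 213.1/EI
  θ_A0 = 1152/EI,  θ_B0 = 1010/EI
Flexibility coefficients: a unit moment at one end gives L/(3EI) there and L/(6EI) at the far end, so f₁₁ = f₂₂ = 2.8/EI and f₁₂ = f₂₁ = 1.4/EI.
Compatibility — zero rotation at each built-in end:
  2.8 M_A + 1.4 M_B = 1152
  1.4 M_A + 2.8 M_B = 1010
Solving the pair gives M_A = 308 kN·m and M_B = 206.5 kN·m (hogging).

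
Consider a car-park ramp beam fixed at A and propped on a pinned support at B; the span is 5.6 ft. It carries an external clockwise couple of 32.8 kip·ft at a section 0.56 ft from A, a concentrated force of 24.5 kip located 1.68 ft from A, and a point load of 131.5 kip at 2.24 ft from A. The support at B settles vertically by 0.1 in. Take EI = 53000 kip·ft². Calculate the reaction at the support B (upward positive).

Remove the prop at B; the released (primary) structure is a cantilever built in at A.
Deflection at B on the released cantilever, summing each load's contribution:
  clockwise couple 32.8 at a = 0.56: M₀a(2L − a)/(2EI) = 97.72/EI
  point load 24.5 at a = 1.68: Pa²(3L − a)/(6EI) = 174.3/EI
  point load 131.5 at a = 2.24: Pa²(3L − a)/(6EI) = 1601/EI
  δ_0 = 1873/EI
Tip deflection under a unit load at B: L³/(3EI) = 58.54/EI.
With EI = 53000 kip·ft²: δ_0 = 0.035342 ft and δ_{BB} = 0.001105 ft/kip.
Compatibility — the beam at B must follow the support down by 0.008333 ft: δ_0 − R_B·δ_{BB} = 0.008333, so R_B = (0.035342 − 0.008333)/0.001105 = 24.45 kip.

R_B = 24.45 kip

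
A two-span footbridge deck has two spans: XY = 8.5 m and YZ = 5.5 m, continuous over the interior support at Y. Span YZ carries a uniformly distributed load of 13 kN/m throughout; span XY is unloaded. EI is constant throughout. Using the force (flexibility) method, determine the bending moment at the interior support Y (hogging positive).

M_Y = 19.31 kN·m

Insert a hinge at Y; M_Y is the redundant, and each span becomes simply supported.
Discontinuity in slope at Y on the released structure — sum the simple-span end rotations:
  span YZ: UDL 13: wL³/(24EI) = 90.12/EI
  relative rotation θ_0 = (0 + 90.12)/EI = 90.12/EI
A unit hogging moment at Y produces rotation L₁/(3EI) + L₂/(3EI) = 4.667/EI.
Compatibility: M_Y·(L₁+L₂)/(3EI) = θ_0, giving M_Y = 19.31 kN·m (hogging).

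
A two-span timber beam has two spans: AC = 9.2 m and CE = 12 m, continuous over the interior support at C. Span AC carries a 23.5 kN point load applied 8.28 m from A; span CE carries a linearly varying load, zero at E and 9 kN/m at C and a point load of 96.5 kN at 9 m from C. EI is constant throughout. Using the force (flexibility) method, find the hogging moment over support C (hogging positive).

Take M_C as the redundant. Released structure: two simple spans AC and CE with a hinge at C.
Rotations at C on the released spans (each span's end-slope, ×1/EI):
  span AC: point load 23.5 at a = 8.28: Pab(L + a)/(6LEI) = 56.69/EI
  span CE: triangular load, peak 9: w₀L³/(45EI) = 345.6/EI
  span CE: point load 96.5 at a = 9: Pab(L + b)/(6LEI) = 542.8/EI
  relative rotation θ_0 = (56.69 + 888.4)/EI = 945.1/EI
A unit hogging moment at C produces rotation L₁/(3EI) + L₂/(3EI) = 7.067/EI.
Slope continuity at C: θ_0 = M_C·7.067/EI, so M_C = 945.1/7.067 = 133.7 kN·m (hogging).

M_C = 133.7 kN·m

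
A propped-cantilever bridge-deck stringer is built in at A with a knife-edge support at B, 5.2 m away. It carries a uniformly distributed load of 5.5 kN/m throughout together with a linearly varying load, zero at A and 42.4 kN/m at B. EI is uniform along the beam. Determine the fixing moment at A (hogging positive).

Take the reaction at B as the redundant and release it; the primary structure is a cantilever fixed at A.
Primary-structure tip deflection at B by superposition:
  UDL 5.5: wL⁴/(8EI) = 502.7/EI
  triangular load, peak 42.4 at the free end: 11w₀L⁴/(120EI) = 2842/EI
  δ_0 = 3344/EI
Tip deflection under a unit load at B: L³/(3EI) = 46.87/EI.
Compatibility at B: δ_0 − R_B·δ_{BB} = 0, so R_B = 3344/46.87 = 71.36 kN.
Moment equilibrium about A: M_A = Σ(load moments about A) − R_B·L = 456.5 − 71.36×5.2 = 85.47 kN·m.

M_A = 85.47 kN·m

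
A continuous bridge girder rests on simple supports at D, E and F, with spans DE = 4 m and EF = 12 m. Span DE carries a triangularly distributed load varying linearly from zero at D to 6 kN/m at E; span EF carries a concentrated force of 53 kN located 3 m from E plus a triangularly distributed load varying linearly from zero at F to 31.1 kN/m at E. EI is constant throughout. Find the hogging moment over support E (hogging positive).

Release continuity at E by inserting a hinge; the redundant is the internal moment M_E. The primary structure is two simply-supported spans DE and EF.
Discontinuity in slope at E on the released structure — sum the simple-span end rotations:
  span DE: triangular load, peak 6: w₀L³/(45EI) = 8.533/EI
  span EF: point load 53 at a = 3: Pab(L + b)/(6LEI) = 417.4/EI
  span EF: triangular load, peak 31.1: w₀L³/(45EI) = 1194/EI
  relative rotation θ_0 = (8.533 + 1612)/EI = 1620/EI
A unit hogging moment at E produces rotation L₁/(3EI) + L₂/(3EI) = 5.333/EI.
Compatibility: M_E·(L₁+L₂)/(3EI) = θ_0, giving M_E = 303.8 kN·m (hogging).

M_E = 303.8 kN·m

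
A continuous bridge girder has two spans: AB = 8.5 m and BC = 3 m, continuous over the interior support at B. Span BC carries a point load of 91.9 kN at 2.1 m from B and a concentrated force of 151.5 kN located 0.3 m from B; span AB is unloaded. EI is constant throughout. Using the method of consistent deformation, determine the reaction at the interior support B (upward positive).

R_B = 172.9 kN

Take M_B as the redundant. Released structure: two simple spans AB and BC with a hinge at B.
Discontinuity in slope at B on the released structure — sum the simple-span end rotations:
  span BC: point load 91.9 at a = 2.1: Pab(L + b)/(6LEI) = 37.63/EI
  span BC: point load 151.5 at a = 0.3: Pab(L + b)/(6LEI) = 38.86/EI
  relative rotation θ_0 = (0 + 76.49)/EI = 76.49/EI
A unit hogging moment at B produces rotation L₁/(3EI) + L₂/(3EI) = 3.833/EI.
Compatibility: M_B·(L₁+L₂)/(3EI) = θ_0, giving M_B = 19.95 kN·m (hogging).
Span AB, ΣM about A with M_B applied at B: R_B^{AB}·8.5 = 0 + 19.95, so R_B^{AB} = 2.348 kN and R_A = 0 − 2.348 = -2.348 kN.
Span BC, ΣM about C: R_B^{BC}·3 = 491.8 + 19.95, so R_B^{BC} = 170.6 kN and R_C = 243.4 − 170.6 = 72.83 kN.
R_B = 2.348 + 170.6 = 172.9 kN.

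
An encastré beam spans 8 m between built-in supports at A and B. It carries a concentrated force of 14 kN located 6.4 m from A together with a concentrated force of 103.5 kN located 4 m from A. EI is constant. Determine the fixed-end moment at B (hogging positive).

M_B = 117.8 kN·m

Release both end moments; the primary structure is a simply-supported span AB with redundants M_A and M_B.
Simple-span end rotations at A and B under the given loads:
  at A: point load 14 at a = 6.4: Pab(L + b)/(6LEI) = 28.67/EI
  at B: point load 14 at a = 6.4: Pab(L + a)/(6LEI) = 43.01/EI
  at A: point load 103.5 at a = 4: Pab(L + b)/(6LEI) = 414/EI
  at B: point load 103.5 at a = 4: Pab(L + a)/(6LEI) = 414/EI
  θ_A0 = 442.7/EI,  θ_B0 = 457/EI
Flexibility coefficients: a unit moment at one end gives L/(3EI) there and L/(6EI) at the far end, so f₁₁ = f₂₂ = 2.667/EI and f₁₂ = f₂₁ = 1.333/EI.
Compatibility — zero rotation at each built-in end:
  2.667 M_A + 1.333 M_B = 442.7
  1.333 M_A + 2.667 M_B = 457
Solving the pair gives M_A = 107.1 kN·m and M_B = 117.8 kN·m (hogging).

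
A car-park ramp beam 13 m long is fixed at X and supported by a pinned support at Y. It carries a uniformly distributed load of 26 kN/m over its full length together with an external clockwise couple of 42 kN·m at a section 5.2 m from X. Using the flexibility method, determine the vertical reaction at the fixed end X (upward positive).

R_X = 208.1 kN

Choose R_Y as the redundant. The primary structure is the cantilever fixed at X.
Primary-structure tip deflection at Y by superposition:
  UDL 26: wL⁴/(8EI) = 92823/EI
  clockwise couple 42 at a = 5.2: M₀a(2L − a)/(2EI) = 2271/EI
  δ_0 = 95095/EI
Flexibility coefficient — unit upward force at Y: δ_{YY} = L³/(3EI) = 732.3/EI.
The prop prevents deflection at Y: R_Y = δ_0/δ_{YY} = 95095/732.3 = 129.9 kN.
Vertical equilibrium: R_X = ΣP − R_Y = 338 − 129.9 = 208.1 kN.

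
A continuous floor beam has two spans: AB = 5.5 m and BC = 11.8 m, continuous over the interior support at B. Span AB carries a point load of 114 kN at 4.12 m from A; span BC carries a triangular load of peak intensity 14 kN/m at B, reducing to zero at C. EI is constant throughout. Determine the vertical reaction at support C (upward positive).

Insert a hinge at B; M_B is the redundant, and each span becomes simply supported.
Discontinuity in slope at B on the released structure — sum the simple-span end rotations:
  span AB: point load 114 at a = 4.12: Pab(L + a)/(6LEI) = 188.9/EI
  span BC: triangular load, peak 14: w₀L³/(45EI) = 511.2/EI
  relative rotation θ_0 = (188.9 + 511.2)/EI = 700.1/EI
A unit hogging moment at B produces rotation L₁/(3EI) + L₂/(3EI) = 5.767/EI.
Slope continuity at B: θ_0 = M_B·5.767/EI, so M_B = 700.1/5.767 = 121.4 kN·m (hogging).
Span BC, ΣM about C: R_B^{BC}·11.8 = 649.8 + 121.4, so R_B^{BC} = 65.36 kN and R_C = 82.6 − 65.36 = 17.24 kN.

R_C = 17.24 kN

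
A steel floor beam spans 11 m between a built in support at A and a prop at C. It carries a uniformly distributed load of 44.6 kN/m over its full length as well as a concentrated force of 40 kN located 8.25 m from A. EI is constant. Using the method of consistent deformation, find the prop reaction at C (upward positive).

R_C = 209.3 kN

Take the reaction at C as the redundant and release it; the primary structure is a cantilever fixed at A.
Free-end deflection of the primary structure under the applied loading (downward +):
  UDL 44.6: wL⁴/(8EI) = 81624/EI
  point load 40 at a = 8.25: Pa²(3L − a)/(6EI) = 11230/EI
  δ_0 = 92854/EI
Tip deflection under a unit load at C: L³/(3EI) = 443.7/EI.
The prop prevents deflection at C: R_C = δ_0/δ_{CC} = 92854/443.7 = 209.3 kN.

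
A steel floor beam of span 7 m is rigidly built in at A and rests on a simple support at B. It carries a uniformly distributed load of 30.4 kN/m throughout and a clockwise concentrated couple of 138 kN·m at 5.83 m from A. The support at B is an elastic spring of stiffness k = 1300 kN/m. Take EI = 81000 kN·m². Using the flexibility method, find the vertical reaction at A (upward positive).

R_A = 142.5 kN

Remove the prop at B; the released (primary) structure is a cantilever built in at A.
Downward deflection at the released point B due to the loads:
  UDL 30.4: wL⁴/(8EI) = 9124/EI
  clockwise couple 138 at a = 5.83: M₀a(2L − a)/(2EI) = 3287/EI
  δ_0 = 12410/EI
Flexibility coefficient — unit upward force at B: δ_{BB} = L³/(3EI) = 114.3/EI.
With EI = 81000 kN·m²: δ_0 = 0.15321 m and δ_{BB} = 0.001412 m/kN.
Compatibility — the spring shortens by R_B/k under the reaction it provides: δ_0 − R_B·δ_{BB} = R_B/k. With 1/k = 0.000769 m/kN, R_B = δ_0 / (δ_{BB} + 1/k) = 0.15321 / (0.001412 + 0.000769) = 70.26 kN.
Vertical equilibrium: R_A = ΣP − R_B = 212.8 − 70.26 = 142.5 kN.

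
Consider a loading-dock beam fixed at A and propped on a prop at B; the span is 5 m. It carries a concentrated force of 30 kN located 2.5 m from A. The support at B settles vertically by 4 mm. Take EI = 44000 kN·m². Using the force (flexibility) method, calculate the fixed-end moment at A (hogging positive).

M_A = 49.24 kN·m

Take the reaction at B as the redundant and release it; the primary structure is a cantilever fixed at A.
Downward deflection at the released point B due to the loads:
  point load 30 at a = 2.5: Pa²(3L − a)/(6EI) = 390.6/EI
Flexibility coefficient — unit upward force at B: δ_{BB} = L³/(3EI) = 41.67/EI.
With EI = 44000 kN·m²: δ_0 = 0.008878 m and δ_{BB} = 0.000947 m/kN.
Compatibility — the beam at B must follow the support down by 0.004 m: δ_0 − R_B·δ_{BB} = 0.004, so R_B = (0.008878 − 0.004)/0.000947 = 5.151 kN.
Moment equilibrium about A: M_A = Σ(load moments about A) − R_B·L = 75 − 5.151×5 = 49.24 kN·m.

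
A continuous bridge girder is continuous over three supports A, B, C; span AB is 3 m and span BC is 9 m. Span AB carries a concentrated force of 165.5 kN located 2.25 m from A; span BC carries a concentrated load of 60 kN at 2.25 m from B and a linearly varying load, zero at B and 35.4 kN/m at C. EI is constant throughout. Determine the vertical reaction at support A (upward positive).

R_A = -29.38 kN

Release continuity at B by inserting a hinge; the redundant is the internal moment M_B. The primary structure is two simply-supported spans AB and BC.
Rotations at B on the released spans (each span's end-slope, ×1/EI):
  span AB: point load 165.5 at a = 2.25: Pab(L + a)/(6LEI) = 81.46/EI
  span BC: point load 60 at a = 2.25: Pab(L + b)/(6LEI) = 265.8/EI
  span BC: triangular load, peak 35.4: 7w₀L³/(360EI) = 501.8/EI
  relative rotation θ_0 = (81.46 + 767.6)/EI = 849/EI
A unit hogging moment at B produces rotation L₁/(3EI) + L₂/(3EI) = 4/EI.
Slope continuity at B: θ_0 = M_B·4/EI, so M_B = 849/4 = 212.3 kN·m (hogging).
Span AB, ΣM about A with M_B applied at B: R_B^{AB}·3 = 372.4 + 212.3, so R_B^{AB} = 194.9 kN and R_A = 165.5 − 194.9 = -29.38 kN.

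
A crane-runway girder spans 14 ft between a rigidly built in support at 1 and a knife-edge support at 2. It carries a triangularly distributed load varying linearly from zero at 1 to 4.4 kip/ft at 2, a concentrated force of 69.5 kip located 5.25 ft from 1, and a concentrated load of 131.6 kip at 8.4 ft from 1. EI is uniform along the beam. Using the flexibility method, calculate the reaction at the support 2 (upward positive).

R_2 = 86.62 kip

Release the roller at 2. Primary structure: cantilever fixed at 1.
Primary-structure tip deflection at 2 by superposition:
  triangular load, peak 4.4 at the free end: 11w₀L⁴/(120EI) = 15494/EI
  point load 69.5 at a = 5.25: Pa²(3L − a)/(6EI) = 11733/EI
  point load 131.6 at a = 8.4: Pa²(3L − a)/(6EI) = 52000/EI
  δ_0 = 79227/EI
Tip deflection under a unit load at 2: L³/(3EI) = 914.7/EI.
Compatibility at 2: δ_0 − R_2·δ_{22} = 0, so R_2 = 79227/914.7 = 86.62 kip.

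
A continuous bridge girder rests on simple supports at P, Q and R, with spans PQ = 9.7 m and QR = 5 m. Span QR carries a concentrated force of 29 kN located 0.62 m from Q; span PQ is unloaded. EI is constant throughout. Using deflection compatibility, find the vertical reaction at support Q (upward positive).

Take M_Q as the redundant. Released structure: two simple spans PQ and QR with a hinge at Q.
Rotations at Q on the released spans (each span's end-slope, ×1/EI):
  span QR: point load 29 at a = 0.62: Pab(L + b)/(6LEI) = 24.62/EI
  relative rotation θ_0 = (0 + 24.62)/EI = 24.62/EI
A unit hogging moment at Q produces rotation L₁/(3EI) + L₂/(3EI) = 4.9/EI.
Slope continuity at Q: θ_0 = M_Q·4.9/EI, so M_Q = 24.62/4.9 = 5.025 kN·m (hogging).
Span PQ, ΣM about P with M_Q applied at Q: R_Q^{PQ}·9.7 = 0 + 5.025, so R_Q^{PQ} = 0.5181 kN and R_P = 0 − 0.5181 = -0.5181 kN.
Span QR, ΣM about R: R_Q^{QR}·5 = 127 + 5.025, so R_Q^{QR} = 26.41 kN and R_R = 29 − 26.41 = 2.591 kN.
R_Q = 0.5181 + 26.41 = 26.93 kN.

R_Q = 26.93 kN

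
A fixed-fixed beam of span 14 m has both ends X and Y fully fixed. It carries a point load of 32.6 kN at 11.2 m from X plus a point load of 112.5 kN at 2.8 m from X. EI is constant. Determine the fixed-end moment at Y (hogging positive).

Take the two fixed-end moments M_X, M_Y as redundants; the released structure is the simple span XY.
End rotations of the released simple span under the applied load (×1/EI):
  at X: point load 32.6 at a = 11.2: Pab(L + b)/(6LEI) = 204.5/EI
  at Y: point load 32.6 at a = 11.2: Pab(L + a)/(6LEI) = 306.7/EI
  at X: point load 112.5 at a = 2.8: Pab(L + b)/(6LEI) = 1058/EI
  at Y: point load 112.5 at a = 2.8: Pab(L + a)/(6LEI) = 705.6/EI
  θ_X0 = 1263/EI,  θ_Y0 = 1012/EI
Flexibility coefficients: a unit moment at one end gives L/(3EI) there and L/(6EI) at the far end, so f₁₁ = f₂₂ = 4.667/EI and f₁₂ = f₂₁ = 2.333/EI.
Compatibility — zero rotation at each built-in end:
  4.667 M_X + 2.333 M_Y = 1263
  2.333 M_X + 4.667 M_Y = 1012
Solving the pair gives M_X = 216.2 kN·m and M_Y = 108.8 kN·m (hogging).

M_Y = 108.8 kN·m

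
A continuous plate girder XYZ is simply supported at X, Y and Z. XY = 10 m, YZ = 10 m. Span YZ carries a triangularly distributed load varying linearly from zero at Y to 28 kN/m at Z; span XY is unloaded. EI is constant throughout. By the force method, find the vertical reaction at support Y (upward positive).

Release continuity at Y by inserting a hinge; the redundant is the internal moment M_Y. The primary structure is two simply-supported spans XY and YZ.
Discontinuity in slope at Y on the released structure — sum the simple-span end rotations:
  span YZ: triangular load, peak 28: 7w₀L³/(360EI) = 544.4/EI
  relative rotation θ_0 = (0 + 544.4)/EI = 544.4/EI
A unit hogging moment at Y produces rotation L₁/(3EI) + L₂/(3EI) = 6.667/EI.
Slope continuity at Y: θ_0 = M_Y·6.667/EI, so M_Y = 544.4/6.667 = 81.67 kN·m (hogging).
Span XY, ΣM about X with M_Y applied at Y: R_Y^{XY}·10 = 0 + 81.67, so R_Y^{XY} = 8.167 kN and R_X = 0 − 8.167 = -8.167 kN.
Span YZ, ΣM about Z: R_Y^{YZ}·10 = 466.7 + 81.67, so R_Y^{YZ} = 54.83 kN and R_Z = 140 − 54.83 = 85.17 kN.
R_Y = 8.167 + 54.83 = 63 kN.

R_Y = 63 kN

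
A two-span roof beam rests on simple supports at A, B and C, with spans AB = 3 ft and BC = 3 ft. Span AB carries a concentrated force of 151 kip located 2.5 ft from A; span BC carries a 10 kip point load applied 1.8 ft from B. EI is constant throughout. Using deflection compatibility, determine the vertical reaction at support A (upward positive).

Insert a hinge at B; M_B is the redundant, and each span becomes simply supported.
Rotations at B on the released spans (each span's end-slope, ×1/EI):
  span AB: point load 151 at a = 2.5: Pab(L + a)/(6LEI) = 57.67/EI
  span BC: point load 10 at a = 1.8: Pab(L + b)/(6LEI) = 5.04/EI
  relative rotation θ_0 = (57.67 + 5.04)/EI = 62.71/EI
A unit hogging moment at B produces rotation L₁/(3EI) + L₂/(3EI) = 2/EI.
Compatibility: M_B·(L₁+L₂)/(3EI) = θ_0, giving M_B = 31.36 kip·ft (hogging).
Span AB, ΣM about A with M_B applied at B: R_B^{AB}·3 = 377.5 + 31.36, so R_B^{AB} = 136.3 kip and R_A = 151 − 136.3 = 14.71 kip.

R_A = 14.71 kip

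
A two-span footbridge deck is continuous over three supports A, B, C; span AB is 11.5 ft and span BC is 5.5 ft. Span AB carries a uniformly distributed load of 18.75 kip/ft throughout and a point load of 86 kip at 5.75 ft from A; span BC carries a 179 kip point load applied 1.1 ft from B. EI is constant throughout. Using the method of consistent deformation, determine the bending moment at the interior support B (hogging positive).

Insert a hinge at B; M_B is the redundant, and each span becomes simply supported.
Rotations at B on the released spans (each span's end-slope, ×1/EI):
  span AB: UDL 18.75: wL³/(24EI) = 1188/EI
  span AB: point load 86 at a = 5.75: Pab(L + a)/(6LEI) = 710.8/EI
  span BC: point load 179 at a = 1.1: Pab(L + b)/(6LEI) = 259.9/EI
  relative rotation θ_0 = (1899 + 259.9)/EI = 2159/EI
A unit hogging moment at B produces rotation L₁/(3EI) + L₂/(3EI) = 5.667/EI.
Slope continuity at B: θ_0 = M_B·5.667/EI, so M_B = 2159/5.667 = 381 kip·ft (hogging).

M_B = 381 kip·ft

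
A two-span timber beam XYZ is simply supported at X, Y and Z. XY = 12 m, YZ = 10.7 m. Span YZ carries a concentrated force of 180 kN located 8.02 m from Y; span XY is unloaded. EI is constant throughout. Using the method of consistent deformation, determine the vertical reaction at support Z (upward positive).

Release continuity at Y by inserting a hinge; the redundant is the internal moment M_Y. The primary structure is two simply-supported spans XY and YZ.
Discontinuity in slope at Y on the released structure — sum the simple-span end rotations:
  span YZ: point load 180 at a = 8.02: Pab(L + b)/(6LEI) = 806.3/EI
  relative rotation θ_0 = (0 + 806.3)/EI = 806.3/EI
A unit hogging moment at Y produces rotation L₁/(3EI) + L₂/(3EI) = 7.567/EI.
Slope continuity at Y: θ_0 = M_Y·7.567/EI, so M_Y = 806.3/7.567 = 106.6 kN·m (hogging).
Span YZ, ΣM about Z: R_Y^{YZ}·10.7 = 482.4 + 106.6, so R_Y^{YZ} = 55.04 kN and R_Z = 180 − 55.04 = 125 kN.

R_Z = 125 kN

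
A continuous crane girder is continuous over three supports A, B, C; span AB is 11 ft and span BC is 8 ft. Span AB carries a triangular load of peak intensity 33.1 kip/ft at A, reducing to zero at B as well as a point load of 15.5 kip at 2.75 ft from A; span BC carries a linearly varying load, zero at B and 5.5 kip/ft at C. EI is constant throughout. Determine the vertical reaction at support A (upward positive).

R_A = 118.9 kip

Insert a hinge at B; M_B is the redundant, and each span becomes simply supported.
End slopes at the hinge B, treating each span as simply supported:
  span AB: triangular load, peak 33.1: 7w₀L³/(360EI) = 856.6/EI
  span AB: point load 15.5 at a = 2.75: Pab(L + a)/(6LEI) = 73.26/EI
  span BC: triangular load, peak 5.5: 7w₀L³/(360EI) = 54.76/EI
  relative rotation θ_0 = (929.9 + 54.76)/EI = 984.7/EI
A unit hogging moment at B produces rotation L₁/(3EI) + L₂/(3EI) = 6.333/EI.
Compatibility: M_B·(L₁+L₂)/(3EI) = θ_0, giving M_B = 155.5 kip·ft (hogging).
Span AB, ΣM about A with M_B applied at B: R_B^{AB}·11 = 710.1 + 155.5, so R_B^{AB} = 78.69 kip and R_A = 197.6 − 78.69 = 118.9 kip.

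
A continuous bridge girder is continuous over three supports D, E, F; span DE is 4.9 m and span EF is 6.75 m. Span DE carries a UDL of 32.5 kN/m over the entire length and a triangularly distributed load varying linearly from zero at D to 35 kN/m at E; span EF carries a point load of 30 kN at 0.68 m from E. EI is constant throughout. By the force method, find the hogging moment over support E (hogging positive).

Insert a hinge at E; M_E is the redundant, and each span becomes simply supported.
Discontinuity in slope at E on the released structure — sum the simple-span end rotations:
  span DE: UDL 32.5: wL³/(24EI) = 159.3/EI
  span DE: triangular load, peak 35: w₀L³/(45EI) = 91.5/EI
  span EF: point load 30 at a = 0.68: Pab(L + b)/(6LEI) = 39.2/EI
  relative rotation θ_0 = (250.8 + 39.2)/EI = 290/EI
A unit hogging moment at E produces rotation L₁/(3EI) + L₂/(3EI) = 3.883/EI.
Slope continuity at E: θ_0 = M_E·3.883/EI, so M_E = 290/3.883 = 74.68 kN·m (hogging).

M_E = 74.68 kN·m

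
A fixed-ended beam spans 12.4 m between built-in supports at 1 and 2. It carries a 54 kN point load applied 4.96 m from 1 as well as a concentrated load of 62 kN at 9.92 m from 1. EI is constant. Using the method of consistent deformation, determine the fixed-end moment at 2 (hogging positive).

Release both end moments; the primary structure is a simply-supported span 12 with redundants M_1 and M_2.
Simple-span end rotations at 1 and 2 under the given loads:
  at 1: point load 54 at a = 4.96: Pab(L + b)/(6LEI) = 531.4/EI
  at 2: point load 54 at a = 4.96: Pab(L + a)/(6LEI) = 465/EI
  at 1: point load 62 at a = 9.92: Pab(L + b)/(6LEI) = 305.1/EI
  at 2: point load 62 at a = 9.92: Pab(L + a)/(6LEI) = 457.6/EI
  θ_10 = 836.5/EI,  θ_20 = 922.6/EI
Flexibility coefficients: a unit moment at one end gives L/(3EI) there and L/(6EI) at the far end, so f₁₁ = f₂₂ = 4.133/EI and f₁₂ = f₂₁ = 2.067/EI.
Compatibility — zero rotation at each built-in end:
  4.133 M_1 + 2.067 M_2 = 836.5
  2.067 M_1 + 4.133 M_2 = 922.6
Solving the pair gives M_1 = 121 kN·m and M_2 = 162.7 kN·m (hogging).

M_2 = 162.7 kN·m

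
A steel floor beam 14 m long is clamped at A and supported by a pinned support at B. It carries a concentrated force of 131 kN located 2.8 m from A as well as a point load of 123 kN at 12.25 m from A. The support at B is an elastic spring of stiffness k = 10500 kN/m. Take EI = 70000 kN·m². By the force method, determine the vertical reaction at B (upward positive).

R_B = 106.6 kN

Choose R_B as the redundant. The primary structure is the cantilever fixed at A.
Primary-structure tip deflection at B by superposition:
  point load 131 at a = 2.8: Pa²(3L − a)/(6EI) = 6710/EI
  point load 123 at a = 12.25: Pa²(3L − a)/(6EI) = 91519/EI
  δ_0 = 98229/EI
Tip deflection under a unit load at B: L³/(3EI) = 914.7/EI.
With EI = 70000 kN·m²: δ_0 = 1.4033 m and δ_{BB} = 0.013067 m/kN.
Compatibility — the spring shortens by R_B/k under the reaction it provides: δ_0 − R_B·δ_{BB} = R_B/k. With 1/k = 0.000095 m/kN, R_B = δ_0 / (δ_{BB} + 1/k) = 1.4033 / (0.013067 + 0.000095) = 106.6 kN.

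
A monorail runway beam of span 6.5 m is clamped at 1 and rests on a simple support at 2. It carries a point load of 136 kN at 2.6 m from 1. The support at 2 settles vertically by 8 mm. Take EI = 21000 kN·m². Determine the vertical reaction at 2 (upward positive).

Release the roller at 2. Primary structure: cantilever fixed at 1.
Primary-structure tip deflection at 2 by superposition:
  point load 136 at a = 2.6: Pa²(3L − a)/(6EI) = 2590/EI
Tip deflection under a unit load at 2: L³/(3EI) = 91.54/EI.
With EI = 21000 kN·m²: δ_0 = 0.12331 m and δ_{22} = 0.004359 m/kN.
Compatibility — the beam at 2 must follow the support down by 0.008 m: δ_0 − R_2·δ_{22} = 0.008, so R_2 = (0.12331 − 0.008)/0.004359 = 26.45 kN.

R_2 = 26.45 kN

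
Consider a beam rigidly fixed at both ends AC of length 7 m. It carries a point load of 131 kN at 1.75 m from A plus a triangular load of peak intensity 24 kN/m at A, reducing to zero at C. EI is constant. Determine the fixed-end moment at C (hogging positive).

M_C = 82.18 kN·m

Take the two fixed-end moments M_A, M_C as redundants; the released structure is the simple span AC.
Simple-span end rotations at A and C under the given loads:
  at A: point load 131 at a = 1.75: Pab(L + b)/(6LEI) = 351/EI
  at C: point load 131 at a = 1.75: Pab(L + a)/(6LEI) = 250.7/EI
  at A: triangular load, peak 24: w₀L³/(45EI) = 182.9/EI
  at C: triangular load, peak 24: 7w₀L³/(360EI) = 160.1/EI
  θ_A0 = 534/EI,  θ_C0 = 410.8/EI
Flexibility coefficients: a unit moment at one end gives L/(3EI) there and L/(6EI) at the far end, so f₁₁ = f₂₂ = 2.333/EI and f₁₂ = f₂₁ = 1.167/EI.
Compatibility — zero rotation at each built-in end:
  2.333 M_A + 1.167 M_C = 534
  1.167 M_A + 2.333 M_C = 410.8
Solving the pair gives M_A = 187.8 kN·m and M_C = 82.18 kN·m (hogging).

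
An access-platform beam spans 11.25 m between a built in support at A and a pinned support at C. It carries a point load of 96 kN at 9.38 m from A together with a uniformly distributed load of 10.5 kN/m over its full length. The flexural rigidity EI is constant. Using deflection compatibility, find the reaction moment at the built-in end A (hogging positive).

Remove the prop at C; the released (primary) structure is a cantilever built in at A.
Downward deflection at the released point C due to the loads:
  point load 96 at a = 9.38: Pa²(3L − a)/(6EI) = 34307/EI
  UDL 10.5: wL⁴/(8EI) = 21024/EI
  δ_0 = 55331/EI
Flexibility coefficient — unit upward force at C: δ_{CC} = L³/(3EI) = 474.6/EI.
Compatibility at C: δ_0 − R_C·δ_{CC} = 0, so R_C = 55331/474.6 = 116.6 kN.
Moment equilibrium about A: M_A = Σ(load moments about A) − R_C·L = 1565 − 116.6×11.25 = 253.4 kN·m.

M_A = 253.4 kN·m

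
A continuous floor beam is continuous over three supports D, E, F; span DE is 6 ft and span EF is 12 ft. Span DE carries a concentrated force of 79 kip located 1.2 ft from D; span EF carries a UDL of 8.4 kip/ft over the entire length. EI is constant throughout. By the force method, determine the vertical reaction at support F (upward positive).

Take M_E as the redundant. Released structure: two simple spans DE and EF with a hinge at E.
Rotations at E on the released spans (each span's end-slope, ×1/EI):
  span DE: point load 79 at a = 1.2: Pab(L + a)/(6LEI) = 91.01/EI
  span EF: UDL 8.4: wL³/(24EI) = 604.8/EI
  relative rotation θ_0 = (91.01 + 604.8)/EI = 695.8/EI
A unit hogging moment at E produces rotation L₁/(3EI) + L₂/(3EI) = 6/EI.
Compatibility: M_E·(L₁+L₂)/(3EI) = θ_0, giving M_E = 116 kip·ft (hogging).
Span EF, ΣM about F: R_E^{EF}·12 = 604.8 + 116, so R_E^{EF} = 60.06 kip and R_F = 100.8 − 60.06 = 40.74 kip.

R_F = 40.74 kip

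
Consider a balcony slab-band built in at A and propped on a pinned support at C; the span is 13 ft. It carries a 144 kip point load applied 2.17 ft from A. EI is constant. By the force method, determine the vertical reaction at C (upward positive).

R_C = 5.684 kip

Release the roller at C. Primary structure: cantilever fixed at A.
Primary-structure tip deflection at C by superposition:
  point load 144 at a = 2.17: Pa²(3L − a)/(6EI) = 4162/EI
Flexibility coefficient — unit upward force at C: δ_{CC} = L³/(3EI) = 732.3/EI.
Compatibility at C: δ_0 − R_C·δ_{CC} = 0, so R_C = 4162/732.3 = 5.684 kip.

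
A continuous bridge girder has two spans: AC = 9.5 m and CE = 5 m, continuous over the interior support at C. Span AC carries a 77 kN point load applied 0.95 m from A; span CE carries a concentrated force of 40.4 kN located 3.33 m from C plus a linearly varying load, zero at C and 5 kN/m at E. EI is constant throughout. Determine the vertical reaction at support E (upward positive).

Take M_C as the redundant. Released structure: two simple spans AC and CE with a hinge at C.
Discontinuity in slope at C on the released structure — sum the simple-span end rotations:
  span AC: point load 77 at a = 0.95: Pab(L + a)/(6LEI) = 114.7/EI
  span CE: point load 40.4 at a = 3.33: Pab(L + b)/(6LEI) = 49.95/EI
  span CE: triangular load, peak 5: 7w₀L³/(360EI) = 12.15/EI
  relative rotation θ_0 = (114.7 + 62.1)/EI = 176.8/EI
A unit hogging moment at C produces rotation L₁/(3EI) + L₂/(3EI) = 4.833/EI.
Slope continuity at C: θ_0 = M_C·4.833/EI, so M_C = 176.8/4.833 = 36.57 kN·m (hogging).
Span CE, ΣM about E: R_C^{CE}·5 = 88.3 + 36.57, so R_C^{CE} = 24.97 kN and R_E = 52.9 − 24.97 = 27.93 kN.

R_E = 27.93 kN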